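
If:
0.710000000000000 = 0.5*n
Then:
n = 1.42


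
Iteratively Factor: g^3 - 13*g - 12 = (g + 1)*(g^2 - g - 12) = (g + 1)*(g + 3)*(g - 4)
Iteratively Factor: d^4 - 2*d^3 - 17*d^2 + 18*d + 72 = (d + 3)*(d^3 - 5*d^2 - 2*d + 24) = (d + 2)*(d + 3)*(d^2 - 7*d + 12) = (d - 4)*(d + 2)*(d + 3)*(d - 3)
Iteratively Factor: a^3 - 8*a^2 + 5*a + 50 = (a - 5)*(a^2 - 3*a - 10) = (a - 5)^2*(a + 2)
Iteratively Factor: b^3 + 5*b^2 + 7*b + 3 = (b + 1)*(b^2 + 4*b + 3) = (b + 1)*(b + 3)*(b + 1)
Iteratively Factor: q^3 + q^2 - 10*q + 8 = (q + 4)*(q^2 - 3*q + 2) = (q - 1)*(q + 4)*(q - 2)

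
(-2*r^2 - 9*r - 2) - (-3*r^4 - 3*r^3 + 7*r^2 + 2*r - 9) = 3*r^4 + 3*r^3 - 9*r^2 - 11*r + 7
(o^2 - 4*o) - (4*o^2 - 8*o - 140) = -3*o^2 + 4*o + 140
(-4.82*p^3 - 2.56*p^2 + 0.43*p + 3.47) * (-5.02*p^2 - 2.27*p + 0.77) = 24.1964*p^5 + 23.7926*p^4 - 0.0587999999999997*p^3 - 20.3667*p^2 - 7.5458*p + 2.6719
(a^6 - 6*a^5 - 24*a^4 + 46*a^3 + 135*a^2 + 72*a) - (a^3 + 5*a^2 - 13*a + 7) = a^6 - 6*a^5 - 24*a^4 + 45*a^3 + 130*a^2 + 85*a - 7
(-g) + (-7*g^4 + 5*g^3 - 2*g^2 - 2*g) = -7*g^4 + 5*g^3 - 2*g^2 - 3*g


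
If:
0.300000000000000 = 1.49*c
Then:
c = 0.20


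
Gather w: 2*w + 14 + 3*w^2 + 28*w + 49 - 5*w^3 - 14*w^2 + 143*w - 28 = -5*w^3 - 11*w^2 + 173*w + 35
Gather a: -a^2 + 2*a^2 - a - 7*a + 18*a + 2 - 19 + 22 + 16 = a^2 + 10*a + 21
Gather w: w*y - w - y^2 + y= w*(y - 1) - y^2 + y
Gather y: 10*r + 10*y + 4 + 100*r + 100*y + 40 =110*r + 110*y + 44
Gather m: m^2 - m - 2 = m^2 - m - 2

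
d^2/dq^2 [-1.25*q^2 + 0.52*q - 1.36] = -2.50000000000000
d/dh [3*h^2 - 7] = 6*h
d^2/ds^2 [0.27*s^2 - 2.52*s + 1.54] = 0.540000000000000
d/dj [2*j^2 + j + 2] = 4*j + 1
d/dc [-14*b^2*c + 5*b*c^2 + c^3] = -14*b^2 + 10*b*c + 3*c^2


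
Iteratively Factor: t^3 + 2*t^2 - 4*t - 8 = (t + 2)*(t^2 - 4) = (t - 2)*(t + 2)*(t + 2)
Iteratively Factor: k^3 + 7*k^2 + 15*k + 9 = (k + 3)*(k^2 + 4*k + 3) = (k + 3)^2*(k + 1)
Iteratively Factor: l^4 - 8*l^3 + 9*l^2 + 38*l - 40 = (l + 2)*(l^3 - 10*l^2 + 29*l - 20) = (l - 5)*(l + 2)*(l^2 - 5*l + 4) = (l - 5)*(l - 4)*(l + 2)*(l - 1)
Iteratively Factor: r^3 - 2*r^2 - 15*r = (r - 5)*(r^2 + 3*r) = (r - 5)*(r + 3)*(r)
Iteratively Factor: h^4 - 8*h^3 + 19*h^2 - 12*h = (h - 4)*(h^3 - 4*h^2 + 3*h) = (h - 4)*(h - 1)*(h^2 - 3*h) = (h - 4)*(h - 3)*(h - 1)*(h)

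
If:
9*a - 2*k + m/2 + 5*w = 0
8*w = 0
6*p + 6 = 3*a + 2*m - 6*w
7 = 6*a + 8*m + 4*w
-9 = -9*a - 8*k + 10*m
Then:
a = 16/51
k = 855/544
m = 87/136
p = -257/408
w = 0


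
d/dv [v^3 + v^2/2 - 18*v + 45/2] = 3*v^2 + v - 18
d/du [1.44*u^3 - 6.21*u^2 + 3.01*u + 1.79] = 4.32*u^2 - 12.42*u + 3.01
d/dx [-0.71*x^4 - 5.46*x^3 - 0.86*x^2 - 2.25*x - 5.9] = -2.84*x^3 - 16.38*x^2 - 1.72*x - 2.25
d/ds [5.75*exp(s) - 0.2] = 5.75*exp(s)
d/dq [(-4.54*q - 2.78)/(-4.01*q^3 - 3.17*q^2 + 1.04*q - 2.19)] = (-36.4108*q^3 - 47.8352*q^2 - 17.6252*q + 12.8338)/(16.0801*q^6 + 25.4234*q^5 + 1.7081*q^4 + 10.9702*q^3 + 14.9662*q^2 - 4.5552*q + 4.7961)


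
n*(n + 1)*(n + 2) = n^3 + 3*n^2 + 2*n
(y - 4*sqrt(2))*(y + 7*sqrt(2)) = y^2 + 3*sqrt(2)*y - 56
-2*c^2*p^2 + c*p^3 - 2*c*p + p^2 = p*(-2*c + p)*(c*p + 1)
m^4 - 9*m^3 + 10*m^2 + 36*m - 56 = (m - 7)*(m - 2)^2*(m + 2)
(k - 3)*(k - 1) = k^2 - 4*k + 3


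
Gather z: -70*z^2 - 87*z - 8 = -70*z^2 - 87*z - 8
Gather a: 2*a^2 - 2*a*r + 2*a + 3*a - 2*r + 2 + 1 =2*a^2 + a*(5 - 2*r) - 2*r + 3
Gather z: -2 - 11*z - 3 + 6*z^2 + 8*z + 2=6*z^2 - 3*z - 3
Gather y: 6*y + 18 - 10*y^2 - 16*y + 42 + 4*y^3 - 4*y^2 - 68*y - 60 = 4*y^3 - 14*y^2 - 78*y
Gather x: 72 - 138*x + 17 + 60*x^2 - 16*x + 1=60*x^2 - 154*x + 90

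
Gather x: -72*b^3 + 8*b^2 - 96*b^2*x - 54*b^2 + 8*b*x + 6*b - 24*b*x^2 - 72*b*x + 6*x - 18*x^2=-72*b^3 - 46*b^2 + 6*b + x^2*(-24*b - 18) + x*(-96*b^2 - 64*b + 6)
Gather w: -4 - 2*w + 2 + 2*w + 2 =0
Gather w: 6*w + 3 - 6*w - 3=0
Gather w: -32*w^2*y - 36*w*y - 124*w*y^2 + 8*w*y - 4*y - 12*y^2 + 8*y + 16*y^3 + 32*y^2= -32*w^2*y + w*(-124*y^2 - 28*y) + 16*y^3 + 20*y^2 + 4*y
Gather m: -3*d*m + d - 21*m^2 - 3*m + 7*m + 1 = d - 21*m^2 + m*(4 - 3*d) + 1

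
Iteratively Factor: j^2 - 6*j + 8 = (j - 2)*(j - 4)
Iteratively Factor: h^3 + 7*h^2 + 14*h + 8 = (h + 1)*(h^2 + 6*h + 8) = (h + 1)*(h + 4)*(h + 2)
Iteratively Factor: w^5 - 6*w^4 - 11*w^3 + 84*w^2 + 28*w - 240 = (w - 2)*(w^4 - 4*w^3 - 19*w^2 + 46*w + 120) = (w - 5)*(w - 2)*(w^3 + w^2 - 14*w - 24) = (w - 5)*(w - 2)*(w + 2)*(w^2 - w - 12) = (w - 5)*(w - 2)*(w + 2)*(w + 3)*(w - 4)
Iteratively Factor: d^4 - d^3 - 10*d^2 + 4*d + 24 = (d + 2)*(d^3 - 3*d^2 - 4*d + 12) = (d + 2)^2*(d^2 - 5*d + 6) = (d - 2)*(d + 2)^2*(d - 3)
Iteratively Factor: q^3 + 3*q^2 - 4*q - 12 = (q + 2)*(q^2 + q - 6) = (q - 2)*(q + 2)*(q + 3)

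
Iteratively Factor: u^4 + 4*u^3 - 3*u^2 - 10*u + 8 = (u - 1)*(u^3 + 5*u^2 + 2*u - 8) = (u - 1)*(u + 4)*(u^2 + u - 2) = (u - 1)*(u + 2)*(u + 4)*(u - 1)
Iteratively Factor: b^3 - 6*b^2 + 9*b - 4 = (b - 4)*(b^2 - 2*b + 1) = (b - 4)*(b - 1)*(b - 1)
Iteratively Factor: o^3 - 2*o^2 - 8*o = (o)*(o^2 - 2*o - 8) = o*(o - 4)*(o + 2)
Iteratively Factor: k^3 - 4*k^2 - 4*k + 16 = (k - 4)*(k^2 - 4) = (k - 4)*(k - 2)*(k + 2)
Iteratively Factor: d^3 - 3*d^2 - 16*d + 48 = (d + 4)*(d^2 - 7*d + 12) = (d - 4)*(d + 4)*(d - 3)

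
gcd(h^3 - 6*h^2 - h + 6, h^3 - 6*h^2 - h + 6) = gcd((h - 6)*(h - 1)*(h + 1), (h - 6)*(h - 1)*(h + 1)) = h^3 - 6*h^2 - h + 6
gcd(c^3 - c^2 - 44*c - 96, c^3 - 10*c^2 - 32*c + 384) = c - 8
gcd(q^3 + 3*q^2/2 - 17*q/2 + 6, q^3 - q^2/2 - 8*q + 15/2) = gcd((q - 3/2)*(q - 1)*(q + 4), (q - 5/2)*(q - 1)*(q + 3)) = q - 1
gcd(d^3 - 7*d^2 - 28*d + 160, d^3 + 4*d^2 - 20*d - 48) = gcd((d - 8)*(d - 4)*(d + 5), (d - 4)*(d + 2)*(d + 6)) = d - 4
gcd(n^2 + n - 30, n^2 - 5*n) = n - 5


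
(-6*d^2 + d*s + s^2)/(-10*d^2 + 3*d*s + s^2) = (3*d + s)/(5*d + s)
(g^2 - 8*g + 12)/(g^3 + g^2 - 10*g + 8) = (g - 6)/(g^2 + 3*g - 4)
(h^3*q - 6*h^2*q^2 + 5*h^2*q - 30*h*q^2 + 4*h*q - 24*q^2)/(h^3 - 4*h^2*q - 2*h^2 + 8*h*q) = q*(h^3 - 6*h^2*q + 5*h^2 - 30*h*q + 4*h - 24*q)/(h*(h^2 - 4*h*q - 2*h + 8*q))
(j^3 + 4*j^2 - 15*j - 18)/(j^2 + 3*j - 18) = j + 1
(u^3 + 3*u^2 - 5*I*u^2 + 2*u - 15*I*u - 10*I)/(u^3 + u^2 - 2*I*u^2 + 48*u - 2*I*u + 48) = (u^2 + u*(2 - 5*I) - 10*I)/(u^2 - 2*I*u + 48)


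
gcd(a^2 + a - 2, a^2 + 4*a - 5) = a - 1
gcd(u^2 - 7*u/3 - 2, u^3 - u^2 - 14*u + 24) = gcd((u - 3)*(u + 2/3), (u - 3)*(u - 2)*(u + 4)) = u - 3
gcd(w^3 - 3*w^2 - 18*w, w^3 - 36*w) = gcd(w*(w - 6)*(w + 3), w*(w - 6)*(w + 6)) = w^2 - 6*w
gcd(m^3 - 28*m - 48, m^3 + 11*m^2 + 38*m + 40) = m^2 + 6*m + 8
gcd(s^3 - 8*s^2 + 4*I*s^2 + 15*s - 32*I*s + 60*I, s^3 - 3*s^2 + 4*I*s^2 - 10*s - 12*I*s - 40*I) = s^2 + s*(-5 + 4*I) - 20*I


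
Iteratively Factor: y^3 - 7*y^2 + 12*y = (y - 3)*(y^2 - 4*y) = (y - 4)*(y - 3)*(y)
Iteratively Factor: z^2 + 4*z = (z + 4)*(z)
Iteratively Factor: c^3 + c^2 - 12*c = (c + 4)*(c^2 - 3*c) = (c - 3)*(c + 4)*(c)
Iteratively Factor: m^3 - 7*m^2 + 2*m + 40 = (m + 2)*(m^2 - 9*m + 20) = (m - 5)*(m + 2)*(m - 4)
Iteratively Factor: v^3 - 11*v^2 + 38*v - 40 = (v - 4)*(v^2 - 7*v + 10) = (v - 4)*(v - 2)*(v - 5)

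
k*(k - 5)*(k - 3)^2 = k^4 - 11*k^3 + 39*k^2 - 45*k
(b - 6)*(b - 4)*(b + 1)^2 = b^4 - 8*b^3 + 5*b^2 + 38*b + 24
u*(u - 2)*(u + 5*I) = u^3 - 2*u^2 + 5*I*u^2 - 10*I*u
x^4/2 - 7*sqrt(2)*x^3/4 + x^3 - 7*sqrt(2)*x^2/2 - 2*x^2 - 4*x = x*(x/2 + 1)*(x - 4*sqrt(2))*(x + sqrt(2)/2)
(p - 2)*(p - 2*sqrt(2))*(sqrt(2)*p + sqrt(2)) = sqrt(2)*p^3 - 4*p^2 - sqrt(2)*p^2 - 2*sqrt(2)*p + 4*p + 8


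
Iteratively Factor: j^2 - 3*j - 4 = (j + 1)*(j - 4)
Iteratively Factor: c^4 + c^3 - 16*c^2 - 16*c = (c - 4)*(c^3 + 5*c^2 + 4*c) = (c - 4)*(c + 1)*(c^2 + 4*c) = (c - 4)*(c + 1)*(c + 4)*(c)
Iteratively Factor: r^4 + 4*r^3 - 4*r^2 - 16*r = (r + 2)*(r^3 + 2*r^2 - 8*r) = (r - 2)*(r + 2)*(r^2 + 4*r) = (r - 2)*(r + 2)*(r + 4)*(r)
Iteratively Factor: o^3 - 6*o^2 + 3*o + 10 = (o - 2)*(o^2 - 4*o - 5) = (o - 2)*(o + 1)*(o - 5)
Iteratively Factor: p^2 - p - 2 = (p - 2)*(p + 1)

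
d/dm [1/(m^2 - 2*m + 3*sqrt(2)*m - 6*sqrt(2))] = (-2*m - 3*sqrt(2) + 2)/(m^2 - 2*m + 3*sqrt(2)*m - 6*sqrt(2))^2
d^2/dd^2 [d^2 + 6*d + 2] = 2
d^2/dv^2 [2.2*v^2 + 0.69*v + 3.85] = 4.40000000000000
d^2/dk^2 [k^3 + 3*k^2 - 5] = 6*k + 6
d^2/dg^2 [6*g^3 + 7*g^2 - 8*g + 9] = 36*g + 14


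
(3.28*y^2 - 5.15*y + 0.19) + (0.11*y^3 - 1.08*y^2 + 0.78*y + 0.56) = 0.11*y^3 + 2.2*y^2 - 4.37*y + 0.75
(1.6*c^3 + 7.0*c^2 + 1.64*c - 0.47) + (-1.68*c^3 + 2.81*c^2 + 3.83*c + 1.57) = -0.0799999999999998*c^3 + 9.81*c^2 + 5.47*c + 1.1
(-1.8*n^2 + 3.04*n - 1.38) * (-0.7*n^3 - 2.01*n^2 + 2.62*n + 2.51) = 1.26*n^5 + 1.49*n^4 - 9.8604*n^3 + 6.2206*n^2 + 4.0148*n - 3.4638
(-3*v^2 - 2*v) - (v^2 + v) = -4*v^2 - 3*v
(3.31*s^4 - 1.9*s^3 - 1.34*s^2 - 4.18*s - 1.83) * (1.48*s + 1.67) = 4.8988*s^5 + 2.7157*s^4 - 5.1562*s^3 - 8.4242*s^2 - 9.689*s - 3.0561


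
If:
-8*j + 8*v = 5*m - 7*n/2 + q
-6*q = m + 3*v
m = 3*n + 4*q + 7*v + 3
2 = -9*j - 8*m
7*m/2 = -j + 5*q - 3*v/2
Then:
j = -37/39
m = 85/104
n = 667/1248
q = 469/2496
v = -809/1248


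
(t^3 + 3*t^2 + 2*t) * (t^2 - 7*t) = t^5 - 4*t^4 - 19*t^3 - 14*t^2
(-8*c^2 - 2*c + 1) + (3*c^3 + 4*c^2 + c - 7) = 3*c^3 - 4*c^2 - c - 6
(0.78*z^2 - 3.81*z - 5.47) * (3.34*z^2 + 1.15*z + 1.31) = 2.6052*z^4 - 11.8284*z^3 - 21.6295*z^2 - 11.2816*z - 7.1657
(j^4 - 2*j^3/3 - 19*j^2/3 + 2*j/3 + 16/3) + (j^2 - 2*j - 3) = j^4 - 2*j^3/3 - 16*j^2/3 - 4*j/3 + 7/3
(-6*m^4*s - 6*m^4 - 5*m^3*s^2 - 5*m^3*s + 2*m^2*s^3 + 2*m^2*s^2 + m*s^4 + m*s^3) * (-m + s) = 6*m^5*s + 6*m^5 - m^4*s^2 - m^4*s - 7*m^3*s^3 - 7*m^3*s^2 + m^2*s^4 + m^2*s^3 + m*s^5 + m*s^4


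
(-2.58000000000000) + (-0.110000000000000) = -2.69000000000000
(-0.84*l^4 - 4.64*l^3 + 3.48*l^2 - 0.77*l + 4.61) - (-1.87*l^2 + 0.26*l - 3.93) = -0.84*l^4 - 4.64*l^3 + 5.35*l^2 - 1.03*l + 8.54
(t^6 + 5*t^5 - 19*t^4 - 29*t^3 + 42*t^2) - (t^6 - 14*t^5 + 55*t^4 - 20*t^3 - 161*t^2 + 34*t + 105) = 19*t^5 - 74*t^4 - 9*t^3 + 203*t^2 - 34*t - 105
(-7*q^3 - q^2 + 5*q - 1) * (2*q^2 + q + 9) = -14*q^5 - 9*q^4 - 54*q^3 - 6*q^2 + 44*q - 9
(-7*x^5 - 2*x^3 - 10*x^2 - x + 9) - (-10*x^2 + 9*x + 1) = -7*x^5 - 2*x^3 - 10*x + 8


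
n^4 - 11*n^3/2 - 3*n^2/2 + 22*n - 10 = (n - 5)*(n - 2)*(n - 1/2)*(n + 2)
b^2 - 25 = (b - 5)*(b + 5)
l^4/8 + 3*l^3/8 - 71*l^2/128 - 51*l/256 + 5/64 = (l/4 + 1)*(l/2 + 1/4)*(l - 5/4)*(l - 1/4)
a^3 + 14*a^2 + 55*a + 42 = (a + 1)*(a + 6)*(a + 7)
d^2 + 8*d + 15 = (d + 3)*(d + 5)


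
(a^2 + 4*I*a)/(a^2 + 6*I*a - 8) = a/(a + 2*I)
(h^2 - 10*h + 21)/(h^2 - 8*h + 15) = (h - 7)/(h - 5)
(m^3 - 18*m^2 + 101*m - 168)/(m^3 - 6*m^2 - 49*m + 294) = (m^2 - 11*m + 24)/(m^2 + m - 42)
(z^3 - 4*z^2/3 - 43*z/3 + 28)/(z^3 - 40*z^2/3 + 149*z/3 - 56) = (z + 4)/(z - 8)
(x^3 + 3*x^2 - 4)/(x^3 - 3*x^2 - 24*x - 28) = (x - 1)/(x - 7)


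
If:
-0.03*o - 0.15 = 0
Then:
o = -5.00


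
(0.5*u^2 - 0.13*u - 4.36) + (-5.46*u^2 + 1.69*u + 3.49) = -4.96*u^2 + 1.56*u - 0.87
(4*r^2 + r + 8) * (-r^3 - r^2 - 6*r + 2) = -4*r^5 - 5*r^4 - 33*r^3 - 6*r^2 - 46*r + 16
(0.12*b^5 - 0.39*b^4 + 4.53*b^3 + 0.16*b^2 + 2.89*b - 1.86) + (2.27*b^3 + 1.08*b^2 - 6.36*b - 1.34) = 0.12*b^5 - 0.39*b^4 + 6.8*b^3 + 1.24*b^2 - 3.47*b - 3.2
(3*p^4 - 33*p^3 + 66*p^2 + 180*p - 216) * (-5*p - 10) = -15*p^5 + 135*p^4 - 1560*p^2 - 720*p + 2160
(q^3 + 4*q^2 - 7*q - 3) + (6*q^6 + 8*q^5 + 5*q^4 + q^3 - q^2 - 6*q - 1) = 6*q^6 + 8*q^5 + 5*q^4 + 2*q^3 + 3*q^2 - 13*q - 4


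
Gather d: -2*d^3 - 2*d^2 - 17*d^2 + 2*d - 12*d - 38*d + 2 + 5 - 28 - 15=-2*d^3 - 19*d^2 - 48*d - 36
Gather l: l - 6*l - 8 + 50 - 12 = 30 - 5*l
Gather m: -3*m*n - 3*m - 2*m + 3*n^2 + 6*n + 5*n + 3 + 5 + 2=m*(-3*n - 5) + 3*n^2 + 11*n + 10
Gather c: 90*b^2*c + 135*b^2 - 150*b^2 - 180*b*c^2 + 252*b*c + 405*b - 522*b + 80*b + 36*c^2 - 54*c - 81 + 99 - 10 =-15*b^2 - 37*b + c^2*(36 - 180*b) + c*(90*b^2 + 252*b - 54) + 8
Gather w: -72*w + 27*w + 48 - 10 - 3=35 - 45*w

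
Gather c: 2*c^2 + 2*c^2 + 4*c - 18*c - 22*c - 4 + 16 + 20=4*c^2 - 36*c + 32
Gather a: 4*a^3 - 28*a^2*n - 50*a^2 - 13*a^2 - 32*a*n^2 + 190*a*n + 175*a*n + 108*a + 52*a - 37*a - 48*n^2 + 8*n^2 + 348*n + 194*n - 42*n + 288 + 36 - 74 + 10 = 4*a^3 + a^2*(-28*n - 63) + a*(-32*n^2 + 365*n + 123) - 40*n^2 + 500*n + 260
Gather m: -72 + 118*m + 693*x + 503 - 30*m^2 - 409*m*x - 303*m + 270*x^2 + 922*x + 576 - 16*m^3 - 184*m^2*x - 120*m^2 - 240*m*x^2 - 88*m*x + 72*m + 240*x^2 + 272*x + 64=-16*m^3 + m^2*(-184*x - 150) + m*(-240*x^2 - 497*x - 113) + 510*x^2 + 1887*x + 1071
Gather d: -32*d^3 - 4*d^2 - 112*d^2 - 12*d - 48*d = -32*d^3 - 116*d^2 - 60*d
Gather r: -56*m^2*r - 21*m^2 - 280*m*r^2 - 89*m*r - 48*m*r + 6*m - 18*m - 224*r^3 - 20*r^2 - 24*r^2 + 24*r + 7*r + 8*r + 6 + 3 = -21*m^2 - 12*m - 224*r^3 + r^2*(-280*m - 44) + r*(-56*m^2 - 137*m + 39) + 9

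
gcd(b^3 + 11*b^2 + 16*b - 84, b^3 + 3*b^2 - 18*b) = b + 6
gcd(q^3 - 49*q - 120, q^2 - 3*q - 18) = q + 3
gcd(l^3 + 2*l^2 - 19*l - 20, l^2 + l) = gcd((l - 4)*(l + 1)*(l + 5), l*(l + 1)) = l + 1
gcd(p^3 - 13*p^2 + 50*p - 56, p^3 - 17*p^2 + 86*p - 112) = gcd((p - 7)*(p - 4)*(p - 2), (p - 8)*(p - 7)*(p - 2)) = p^2 - 9*p + 14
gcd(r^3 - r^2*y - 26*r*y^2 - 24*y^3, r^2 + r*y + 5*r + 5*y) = r + y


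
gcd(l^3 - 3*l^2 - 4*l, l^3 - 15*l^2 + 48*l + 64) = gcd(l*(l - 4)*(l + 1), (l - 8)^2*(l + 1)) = l + 1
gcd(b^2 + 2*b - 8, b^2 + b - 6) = b - 2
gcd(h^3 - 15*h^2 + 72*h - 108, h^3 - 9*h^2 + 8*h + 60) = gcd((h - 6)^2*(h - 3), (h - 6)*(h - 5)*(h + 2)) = h - 6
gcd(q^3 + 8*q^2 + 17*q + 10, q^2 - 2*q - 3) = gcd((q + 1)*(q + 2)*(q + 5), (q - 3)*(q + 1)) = q + 1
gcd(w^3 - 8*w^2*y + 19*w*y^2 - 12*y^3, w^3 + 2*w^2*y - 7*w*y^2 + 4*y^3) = -w + y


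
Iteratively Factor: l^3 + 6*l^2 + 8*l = (l)*(l^2 + 6*l + 8) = l*(l + 2)*(l + 4)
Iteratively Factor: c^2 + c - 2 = (c - 1)*(c + 2)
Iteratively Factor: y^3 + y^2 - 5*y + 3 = (y + 3)*(y^2 - 2*y + 1) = (y - 1)*(y + 3)*(y - 1)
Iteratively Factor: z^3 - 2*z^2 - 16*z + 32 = (z - 2)*(z^2 - 16) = (z - 2)*(z + 4)*(z - 4)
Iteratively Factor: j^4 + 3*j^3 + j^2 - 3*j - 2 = (j + 2)*(j^3 + j^2 - j - 1) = (j + 1)*(j + 2)*(j^2 - 1) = (j + 1)^2*(j + 2)*(j - 1)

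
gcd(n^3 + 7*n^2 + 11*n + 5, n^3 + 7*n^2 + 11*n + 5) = n^3 + 7*n^2 + 11*n + 5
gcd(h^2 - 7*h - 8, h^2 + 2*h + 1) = h + 1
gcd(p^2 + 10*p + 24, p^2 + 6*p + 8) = p + 4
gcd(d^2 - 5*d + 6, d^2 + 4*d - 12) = d - 2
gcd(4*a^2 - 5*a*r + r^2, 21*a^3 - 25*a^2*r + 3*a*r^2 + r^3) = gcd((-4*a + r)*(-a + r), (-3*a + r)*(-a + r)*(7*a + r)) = -a + r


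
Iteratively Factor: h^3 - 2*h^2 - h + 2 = (h - 2)*(h^2 - 1) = (h - 2)*(h + 1)*(h - 1)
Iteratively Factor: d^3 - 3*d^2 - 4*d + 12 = (d - 3)*(d^2 - 4) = (d - 3)*(d + 2)*(d - 2)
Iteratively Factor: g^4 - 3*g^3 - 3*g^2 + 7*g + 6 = (g + 1)*(g^3 - 4*g^2 + g + 6) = (g + 1)^2*(g^2 - 5*g + 6) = (g - 2)*(g + 1)^2*(g - 3)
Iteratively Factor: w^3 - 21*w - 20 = (w - 5)*(w^2 + 5*w + 4) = (w - 5)*(w + 4)*(w + 1)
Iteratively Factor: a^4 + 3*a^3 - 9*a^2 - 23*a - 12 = (a + 1)*(a^3 + 2*a^2 - 11*a - 12) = (a + 1)*(a + 4)*(a^2 - 2*a - 3) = (a - 3)*(a + 1)*(a + 4)*(a + 1)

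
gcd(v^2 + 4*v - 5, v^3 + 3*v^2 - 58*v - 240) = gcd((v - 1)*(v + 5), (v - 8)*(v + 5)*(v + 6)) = v + 5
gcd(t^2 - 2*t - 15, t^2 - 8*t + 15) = t - 5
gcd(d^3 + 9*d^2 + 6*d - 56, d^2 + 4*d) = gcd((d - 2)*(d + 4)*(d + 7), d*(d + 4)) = d + 4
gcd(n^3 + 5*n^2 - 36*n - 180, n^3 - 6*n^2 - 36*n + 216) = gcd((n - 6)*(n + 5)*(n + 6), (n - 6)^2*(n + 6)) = n^2 - 36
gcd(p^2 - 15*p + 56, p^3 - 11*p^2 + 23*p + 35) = p - 7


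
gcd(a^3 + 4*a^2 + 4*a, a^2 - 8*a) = a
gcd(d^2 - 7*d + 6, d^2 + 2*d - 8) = 1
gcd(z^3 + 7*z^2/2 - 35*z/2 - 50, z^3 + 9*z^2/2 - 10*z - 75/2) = z^2 + 15*z/2 + 25/2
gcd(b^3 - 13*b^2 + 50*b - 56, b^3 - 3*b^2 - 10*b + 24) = b^2 - 6*b + 8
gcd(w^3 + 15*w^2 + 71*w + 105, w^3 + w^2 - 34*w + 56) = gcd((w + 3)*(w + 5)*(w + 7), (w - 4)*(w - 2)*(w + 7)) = w + 7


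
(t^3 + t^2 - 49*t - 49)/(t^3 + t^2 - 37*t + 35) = (t^2 - 6*t - 7)/(t^2 - 6*t + 5)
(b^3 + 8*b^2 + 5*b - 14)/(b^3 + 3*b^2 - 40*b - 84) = (b - 1)/(b - 6)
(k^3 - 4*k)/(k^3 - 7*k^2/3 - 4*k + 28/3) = 3*k/(3*k - 7)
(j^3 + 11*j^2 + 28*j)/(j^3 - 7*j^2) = (j^2 + 11*j + 28)/(j*(j - 7))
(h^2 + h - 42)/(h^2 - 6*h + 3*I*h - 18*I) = (h + 7)/(h + 3*I)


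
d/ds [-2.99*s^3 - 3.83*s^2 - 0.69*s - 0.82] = -8.97*s^2 - 7.66*s - 0.69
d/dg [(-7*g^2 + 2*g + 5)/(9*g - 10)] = (-63*g^2 + 140*g - 65)/(81*g^2 - 180*g + 100)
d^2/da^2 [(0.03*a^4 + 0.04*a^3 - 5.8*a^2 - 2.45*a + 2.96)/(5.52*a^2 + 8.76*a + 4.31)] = (1.828224*a^6 + 8.703936*a^5 + 18.095184*a^4 + 433.97376*a^3 + 1384.836804*a^2 + 1212.977256*a + 282.962368)/(168.196608*a^6 + 800.762112*a^5 + 1664.756928*a^4 + 1922.686848*a^3 + 1299.837384*a^2 + 488.179908*a + 80.062991)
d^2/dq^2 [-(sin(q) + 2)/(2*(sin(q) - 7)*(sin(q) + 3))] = (sin(q)^5 + 12*sin(q)^4 + 100*sin(q)^3 + 104*sin(q)^2 + 195*sin(q) + 20)/(2*(sin(q) - 7)^3*(sin(q) + 3)^3)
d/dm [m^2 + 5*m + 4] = 2*m + 5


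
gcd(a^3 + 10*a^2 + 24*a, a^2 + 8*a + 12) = a + 6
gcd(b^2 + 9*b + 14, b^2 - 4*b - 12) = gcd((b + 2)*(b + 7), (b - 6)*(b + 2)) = b + 2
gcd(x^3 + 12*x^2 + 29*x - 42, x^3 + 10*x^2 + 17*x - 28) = x^2 + 6*x - 7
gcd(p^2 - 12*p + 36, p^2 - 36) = p - 6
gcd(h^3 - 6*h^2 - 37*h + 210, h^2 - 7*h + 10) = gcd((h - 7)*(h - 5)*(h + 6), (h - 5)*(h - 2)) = h - 5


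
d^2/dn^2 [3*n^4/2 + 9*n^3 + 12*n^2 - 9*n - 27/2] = 18*n^2 + 54*n + 24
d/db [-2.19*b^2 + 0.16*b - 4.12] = 0.16 - 4.38*b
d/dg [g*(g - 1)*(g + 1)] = 3*g^2 - 1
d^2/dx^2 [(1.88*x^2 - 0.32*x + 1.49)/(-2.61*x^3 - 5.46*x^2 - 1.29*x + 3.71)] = (-25.613496*x^6 + 13.079232*x^5 - 56.4605640000001*x^4 - 551.185704*x^3 - 487.927134*x^2 - 110.642238*x - 114.013726)/(17.779581*x^9 + 111.582198*x^8 + 259.787655*x^7 + 197.252307*x^6 - 188.817561*x^5 - 379.492344*x^4 - 46.866492*x^3 + 206.934525*x^2 + 53.267067*x - 51.064811)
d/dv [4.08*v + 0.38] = 4.08000000000000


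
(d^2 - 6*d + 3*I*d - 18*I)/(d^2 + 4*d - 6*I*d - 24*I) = (d^2 + d*(-6 + 3*I) - 18*I)/(d^2 + d*(4 - 6*I) - 24*I)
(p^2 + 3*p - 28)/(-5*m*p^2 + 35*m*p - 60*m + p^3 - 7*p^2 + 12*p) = (p + 7)/(-5*m*p + 15*m + p^2 - 3*p)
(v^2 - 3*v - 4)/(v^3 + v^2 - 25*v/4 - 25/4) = 4*(v - 4)/(4*v^2 - 25)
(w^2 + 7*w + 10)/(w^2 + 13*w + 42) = (w^2 + 7*w + 10)/(w^2 + 13*w + 42)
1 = 1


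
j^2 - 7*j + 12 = (j - 4)*(j - 3)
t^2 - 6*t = t*(t - 6)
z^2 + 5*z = z*(z + 5)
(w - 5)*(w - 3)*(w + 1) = w^3 - 7*w^2 + 7*w + 15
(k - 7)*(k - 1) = k^2 - 8*k + 7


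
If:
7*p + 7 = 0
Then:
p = -1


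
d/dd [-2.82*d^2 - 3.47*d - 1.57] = -5.64*d - 3.47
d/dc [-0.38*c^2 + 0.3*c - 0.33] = 0.3 - 0.76*c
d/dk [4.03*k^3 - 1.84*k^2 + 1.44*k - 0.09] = 12.09*k^2 - 3.68*k + 1.44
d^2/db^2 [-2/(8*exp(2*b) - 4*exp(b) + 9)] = 8*(-8*(4*exp(b) - 1)^2*exp(b) + (8*exp(b) - 1)*(8*exp(2*b) - 4*exp(b) + 9))*exp(b)/(8*exp(2*b) - 4*exp(b) + 9)^3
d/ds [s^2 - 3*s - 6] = 2*s - 3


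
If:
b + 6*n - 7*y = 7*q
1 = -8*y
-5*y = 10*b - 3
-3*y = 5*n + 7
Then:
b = 29/80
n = -53/40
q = -537/560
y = -1/8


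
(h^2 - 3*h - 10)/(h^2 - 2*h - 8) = (h - 5)/(h - 4)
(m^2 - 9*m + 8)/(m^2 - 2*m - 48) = (m - 1)/(m + 6)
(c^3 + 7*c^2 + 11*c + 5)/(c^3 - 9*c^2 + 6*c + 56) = (c^3 + 7*c^2 + 11*c + 5)/(c^3 - 9*c^2 + 6*c + 56)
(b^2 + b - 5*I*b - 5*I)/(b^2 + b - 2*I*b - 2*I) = (b - 5*I)/(b - 2*I)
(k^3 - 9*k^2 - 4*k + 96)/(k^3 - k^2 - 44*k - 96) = (k - 4)/(k + 4)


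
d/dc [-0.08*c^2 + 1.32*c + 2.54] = 1.32 - 0.16*c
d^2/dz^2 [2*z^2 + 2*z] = 4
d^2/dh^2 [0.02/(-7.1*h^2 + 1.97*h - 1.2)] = (2.0164*h^2 - 0.55948*h - 0.02*(14.2*h - 1.97)*(28.4*h - 3.94) + 0.3408)/(7.1*h^2 - 1.97*h + 1.2)^3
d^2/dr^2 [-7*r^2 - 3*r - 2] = -14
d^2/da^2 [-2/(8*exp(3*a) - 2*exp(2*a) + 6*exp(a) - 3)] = 4*(-4*(12*exp(2*a) - 2*exp(a) + 3)^2*exp(a) + (36*exp(2*a) - 4*exp(a) + 3)*(8*exp(3*a) - 2*exp(2*a) + 6*exp(a) - 3))*exp(a)/(8*exp(3*a) - 2*exp(2*a) + 6*exp(a) - 3)^3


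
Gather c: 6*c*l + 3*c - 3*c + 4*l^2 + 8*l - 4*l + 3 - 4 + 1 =6*c*l + 4*l^2 + 4*l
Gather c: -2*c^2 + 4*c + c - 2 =-2*c^2 + 5*c - 2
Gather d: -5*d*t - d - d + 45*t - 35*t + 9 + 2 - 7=d*(-5*t - 2) + 10*t + 4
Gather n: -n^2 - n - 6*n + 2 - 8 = -n^2 - 7*n - 6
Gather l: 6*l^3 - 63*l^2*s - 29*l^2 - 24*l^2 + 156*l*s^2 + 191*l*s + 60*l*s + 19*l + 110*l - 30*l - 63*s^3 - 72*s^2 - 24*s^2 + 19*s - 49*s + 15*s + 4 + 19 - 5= 6*l^3 + l^2*(-63*s - 53) + l*(156*s^2 + 251*s + 99) - 63*s^3 - 96*s^2 - 15*s + 18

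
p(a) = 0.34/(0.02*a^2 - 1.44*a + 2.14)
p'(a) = 0.34*(1.44 - 0.04*a)/(0.02*a^2 - 1.44*a + 2.14)^2 = (0.4896 - 0.0136*a)/(0.02*a^2 - 1.44*a + 2.14)^2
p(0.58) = 0.26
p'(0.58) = 0.28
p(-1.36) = 0.08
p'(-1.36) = 0.03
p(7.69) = -0.04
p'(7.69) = 0.01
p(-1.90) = 0.07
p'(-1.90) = 0.02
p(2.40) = -0.28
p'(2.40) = 0.32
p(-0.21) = 0.14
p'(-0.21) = 0.08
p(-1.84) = 0.07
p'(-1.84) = 0.02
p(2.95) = -0.18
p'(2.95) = 0.12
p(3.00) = -0.17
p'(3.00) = 0.11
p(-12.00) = 0.02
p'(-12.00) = 0.00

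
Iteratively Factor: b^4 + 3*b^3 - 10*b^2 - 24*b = (b + 2)*(b^3 + b^2 - 12*b) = (b - 3)*(b + 2)*(b^2 + 4*b) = (b - 3)*(b + 2)*(b + 4)*(b)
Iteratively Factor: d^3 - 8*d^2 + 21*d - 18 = (d - 3)*(d^2 - 5*d + 6) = (d - 3)^2*(d - 2)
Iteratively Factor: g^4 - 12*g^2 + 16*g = (g - 2)*(g^3 + 2*g^2 - 8*g) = (g - 2)*(g + 4)*(g^2 - 2*g) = g*(g - 2)*(g + 4)*(g - 2)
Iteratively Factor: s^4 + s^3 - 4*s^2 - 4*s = (s + 2)*(s^3 - s^2 - 2*s) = s*(s + 2)*(s^2 - s - 2) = s*(s - 2)*(s + 2)*(s + 1)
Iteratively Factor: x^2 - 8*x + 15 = (x - 3)*(x - 5)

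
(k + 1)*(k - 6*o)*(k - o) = k^3 - 7*k^2*o + k^2 + 6*k*o^2 - 7*k*o + 6*o^2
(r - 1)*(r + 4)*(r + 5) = r^3 + 8*r^2 + 11*r - 20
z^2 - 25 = (z - 5)*(z + 5)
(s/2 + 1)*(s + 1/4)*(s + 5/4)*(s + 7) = s^4/2 + 21*s^3/4 + 445*s^2/32 + 381*s/32 + 35/16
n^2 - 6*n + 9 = (n - 3)^2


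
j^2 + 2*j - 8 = (j - 2)*(j + 4)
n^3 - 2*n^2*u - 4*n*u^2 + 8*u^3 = (n - 2*u)^2*(n + 2*u)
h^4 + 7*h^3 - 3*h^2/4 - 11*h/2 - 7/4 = (h - 1)*(h + 1/2)^2*(h + 7)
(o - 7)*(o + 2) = o^2 - 5*o - 14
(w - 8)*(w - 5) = w^2 - 13*w + 40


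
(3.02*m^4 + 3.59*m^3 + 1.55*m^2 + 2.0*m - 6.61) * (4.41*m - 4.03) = 13.3182*m^5 + 3.6613*m^4 - 7.6322*m^3 + 2.5735*m^2 - 37.2101*m + 26.6383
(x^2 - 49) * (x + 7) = x^3 + 7*x^2 - 49*x - 343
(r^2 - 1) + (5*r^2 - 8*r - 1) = 6*r^2 - 8*r - 2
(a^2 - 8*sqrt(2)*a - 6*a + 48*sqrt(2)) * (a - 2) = a^3 - 8*sqrt(2)*a^2 - 8*a^2 + 12*a + 64*sqrt(2)*a - 96*sqrt(2)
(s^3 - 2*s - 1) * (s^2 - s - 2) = s^5 - s^4 - 4*s^3 + s^2 + 5*s + 2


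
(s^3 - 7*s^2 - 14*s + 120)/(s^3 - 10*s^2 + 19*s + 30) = (s + 4)/(s + 1)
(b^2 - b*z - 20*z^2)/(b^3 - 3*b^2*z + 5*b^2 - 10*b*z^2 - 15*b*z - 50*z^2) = (b + 4*z)/(b^2 + 2*b*z + 5*b + 10*z)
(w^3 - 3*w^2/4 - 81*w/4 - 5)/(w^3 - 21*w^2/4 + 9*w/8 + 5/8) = 2*(w + 4)/(2*w - 1)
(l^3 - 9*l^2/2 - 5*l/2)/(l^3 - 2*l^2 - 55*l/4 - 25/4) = 2*l/(2*l + 5)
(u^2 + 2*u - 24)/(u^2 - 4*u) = (u + 6)/u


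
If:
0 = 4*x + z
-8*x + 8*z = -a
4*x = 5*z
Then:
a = 0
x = 0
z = 0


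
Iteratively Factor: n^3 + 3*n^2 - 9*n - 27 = (n - 3)*(n^2 + 6*n + 9) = (n - 3)*(n + 3)*(n + 3)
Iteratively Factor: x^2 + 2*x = (x + 2)*(x)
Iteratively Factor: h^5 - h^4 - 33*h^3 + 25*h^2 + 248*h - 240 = (h - 3)*(h^4 + 2*h^3 - 27*h^2 - 56*h + 80) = (h - 3)*(h + 4)*(h^3 - 2*h^2 - 19*h + 20) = (h - 3)*(h + 4)^2*(h^2 - 6*h + 5) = (h - 5)*(h - 3)*(h + 4)^2*(h - 1)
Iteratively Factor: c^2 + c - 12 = (c - 3)*(c + 4)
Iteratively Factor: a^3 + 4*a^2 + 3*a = (a + 1)*(a^2 + 3*a) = (a + 1)*(a + 3)*(a)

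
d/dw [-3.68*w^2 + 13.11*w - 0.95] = 13.11 - 7.36*w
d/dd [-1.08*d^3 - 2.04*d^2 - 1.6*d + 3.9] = -3.24*d^2 - 4.08*d - 1.6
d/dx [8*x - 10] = 8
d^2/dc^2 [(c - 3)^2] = 2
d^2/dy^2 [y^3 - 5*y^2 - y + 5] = 6*y - 10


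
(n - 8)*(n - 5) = n^2 - 13*n + 40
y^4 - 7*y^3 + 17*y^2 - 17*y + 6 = (y - 3)*(y - 2)*(y - 1)^2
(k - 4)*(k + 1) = k^2 - 3*k - 4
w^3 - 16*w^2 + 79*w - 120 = (w - 8)*(w - 5)*(w - 3)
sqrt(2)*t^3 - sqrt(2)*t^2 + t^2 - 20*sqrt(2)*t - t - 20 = (t - 5)*(t + 4)*(sqrt(2)*t + 1)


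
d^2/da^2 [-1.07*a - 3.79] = 0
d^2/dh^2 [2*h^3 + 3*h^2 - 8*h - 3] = 12*h + 6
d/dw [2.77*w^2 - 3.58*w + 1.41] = 5.54*w - 3.58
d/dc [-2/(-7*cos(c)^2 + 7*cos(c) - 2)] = 14*(2*cos(c) - 1)*sin(c)/(7*cos(c)^2 - 7*cos(c) + 2)^2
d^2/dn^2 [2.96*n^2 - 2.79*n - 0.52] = 5.92000000000000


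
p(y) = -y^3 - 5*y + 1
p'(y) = -3*y^2 - 5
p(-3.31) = 53.81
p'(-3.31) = -37.87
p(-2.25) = 23.64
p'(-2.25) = -20.19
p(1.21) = -6.82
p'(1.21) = -9.39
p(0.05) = 0.75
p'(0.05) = -5.01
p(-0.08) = 1.40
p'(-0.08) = -5.02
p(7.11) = -393.98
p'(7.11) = -156.66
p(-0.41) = 3.12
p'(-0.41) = -5.50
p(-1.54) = 12.35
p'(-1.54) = -12.11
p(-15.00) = 3451.00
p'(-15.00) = -680.00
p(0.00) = 1.00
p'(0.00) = -5.00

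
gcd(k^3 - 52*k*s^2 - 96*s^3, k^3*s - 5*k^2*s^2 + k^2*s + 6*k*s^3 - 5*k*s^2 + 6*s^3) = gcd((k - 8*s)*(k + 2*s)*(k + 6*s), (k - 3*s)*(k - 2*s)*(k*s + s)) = 1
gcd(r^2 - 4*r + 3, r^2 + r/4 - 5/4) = r - 1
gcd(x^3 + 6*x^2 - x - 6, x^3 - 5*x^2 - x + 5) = x^2 - 1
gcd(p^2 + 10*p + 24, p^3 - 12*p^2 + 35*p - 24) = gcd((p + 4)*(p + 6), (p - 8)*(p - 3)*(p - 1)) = 1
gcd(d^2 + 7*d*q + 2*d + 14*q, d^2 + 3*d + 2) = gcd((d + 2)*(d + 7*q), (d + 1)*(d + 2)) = d + 2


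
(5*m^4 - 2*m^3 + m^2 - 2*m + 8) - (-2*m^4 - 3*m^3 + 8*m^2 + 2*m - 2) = 7*m^4 + m^3 - 7*m^2 - 4*m + 10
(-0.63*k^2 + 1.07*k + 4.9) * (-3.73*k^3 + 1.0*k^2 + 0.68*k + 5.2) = 2.3499*k^5 - 4.6211*k^4 - 17.6354*k^3 + 2.3516*k^2 + 8.896*k + 25.48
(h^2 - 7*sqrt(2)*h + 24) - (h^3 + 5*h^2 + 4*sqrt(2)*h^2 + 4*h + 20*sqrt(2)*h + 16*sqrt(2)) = -h^3 - 4*sqrt(2)*h^2 - 4*h^2 - 27*sqrt(2)*h - 4*h - 16*sqrt(2) + 24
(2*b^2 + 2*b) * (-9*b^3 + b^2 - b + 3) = -18*b^5 - 16*b^4 + 4*b^2 + 6*b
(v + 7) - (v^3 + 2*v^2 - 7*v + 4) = -v^3 - 2*v^2 + 8*v + 3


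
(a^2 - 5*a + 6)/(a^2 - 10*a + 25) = (a^2 - 5*a + 6)/(a^2 - 10*a + 25)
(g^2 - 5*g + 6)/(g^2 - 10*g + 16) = (g - 3)/(g - 8)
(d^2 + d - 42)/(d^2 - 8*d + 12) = (d + 7)/(d - 2)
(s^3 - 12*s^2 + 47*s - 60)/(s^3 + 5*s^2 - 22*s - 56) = (s^2 - 8*s + 15)/(s^2 + 9*s + 14)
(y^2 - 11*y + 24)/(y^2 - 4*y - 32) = (y - 3)/(y + 4)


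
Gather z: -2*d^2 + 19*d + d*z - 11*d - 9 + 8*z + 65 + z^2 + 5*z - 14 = -2*d^2 + 8*d + z^2 + z*(d + 13) + 42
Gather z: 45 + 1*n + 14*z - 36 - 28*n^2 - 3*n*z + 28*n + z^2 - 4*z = -28*n^2 + 29*n + z^2 + z*(10 - 3*n) + 9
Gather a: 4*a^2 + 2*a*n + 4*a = 4*a^2 + a*(2*n + 4)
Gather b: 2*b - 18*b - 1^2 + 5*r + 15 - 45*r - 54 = -16*b - 40*r - 40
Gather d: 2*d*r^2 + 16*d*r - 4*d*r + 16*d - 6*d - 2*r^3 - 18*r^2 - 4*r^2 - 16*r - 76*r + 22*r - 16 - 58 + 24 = d*(2*r^2 + 12*r + 10) - 2*r^3 - 22*r^2 - 70*r - 50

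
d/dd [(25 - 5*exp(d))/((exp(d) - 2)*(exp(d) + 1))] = 5*(exp(2*d) - 10*exp(d) + 7)*exp(d)/(exp(4*d) - 2*exp(3*d) - 3*exp(2*d) + 4*exp(d) + 4)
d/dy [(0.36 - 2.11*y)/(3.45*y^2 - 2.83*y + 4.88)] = (7.2795*y^2 - 2.484*y - 9.278)/(11.9025*y^4 - 19.527*y^3 + 41.6809*y^2 - 27.6208*y + 23.8144)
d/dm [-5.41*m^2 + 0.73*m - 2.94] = 0.73 - 10.82*m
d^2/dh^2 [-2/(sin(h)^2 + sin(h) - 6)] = 2*(4*sin(h)^4 + 3*sin(h)^3 + 19*sin(h)^2 - 14)/(sin(h)^2 + sin(h) - 6)^3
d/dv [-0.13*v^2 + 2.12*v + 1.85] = 2.12 - 0.26*v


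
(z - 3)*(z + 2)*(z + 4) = z^3 + 3*z^2 - 10*z - 24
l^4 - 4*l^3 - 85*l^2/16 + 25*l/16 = l*(l - 5)*(l - 1/4)*(l + 5/4)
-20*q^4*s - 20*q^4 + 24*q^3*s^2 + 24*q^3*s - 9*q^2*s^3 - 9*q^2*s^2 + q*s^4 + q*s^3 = (-5*q + s)*(-2*q + s)^2*(q*s + q)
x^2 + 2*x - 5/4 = (x - 1/2)*(x + 5/2)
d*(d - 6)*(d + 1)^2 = d^4 - 4*d^3 - 11*d^2 - 6*d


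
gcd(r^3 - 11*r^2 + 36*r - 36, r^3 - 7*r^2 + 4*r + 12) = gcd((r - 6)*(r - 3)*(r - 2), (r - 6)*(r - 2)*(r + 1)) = r^2 - 8*r + 12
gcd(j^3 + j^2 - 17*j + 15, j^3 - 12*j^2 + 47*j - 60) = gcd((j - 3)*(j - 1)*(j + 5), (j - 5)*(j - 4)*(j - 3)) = j - 3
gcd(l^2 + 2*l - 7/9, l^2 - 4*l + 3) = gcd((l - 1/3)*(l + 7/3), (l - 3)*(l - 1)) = 1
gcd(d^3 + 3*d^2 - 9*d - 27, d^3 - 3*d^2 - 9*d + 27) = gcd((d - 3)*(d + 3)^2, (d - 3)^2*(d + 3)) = d^2 - 9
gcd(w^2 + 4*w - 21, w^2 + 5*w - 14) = w + 7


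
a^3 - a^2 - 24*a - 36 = (a - 6)*(a + 2)*(a + 3)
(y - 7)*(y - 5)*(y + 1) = y^3 - 11*y^2 + 23*y + 35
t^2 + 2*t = t*(t + 2)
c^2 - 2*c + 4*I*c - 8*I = (c - 2)*(c + 4*I)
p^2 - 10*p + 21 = (p - 7)*(p - 3)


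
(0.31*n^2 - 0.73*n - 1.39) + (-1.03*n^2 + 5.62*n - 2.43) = -0.72*n^2 + 4.89*n - 3.82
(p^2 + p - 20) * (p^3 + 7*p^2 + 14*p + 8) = p^5 + 8*p^4 + p^3 - 118*p^2 - 272*p - 160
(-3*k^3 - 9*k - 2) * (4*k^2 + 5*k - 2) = -12*k^5 - 15*k^4 - 30*k^3 - 53*k^2 + 8*k + 4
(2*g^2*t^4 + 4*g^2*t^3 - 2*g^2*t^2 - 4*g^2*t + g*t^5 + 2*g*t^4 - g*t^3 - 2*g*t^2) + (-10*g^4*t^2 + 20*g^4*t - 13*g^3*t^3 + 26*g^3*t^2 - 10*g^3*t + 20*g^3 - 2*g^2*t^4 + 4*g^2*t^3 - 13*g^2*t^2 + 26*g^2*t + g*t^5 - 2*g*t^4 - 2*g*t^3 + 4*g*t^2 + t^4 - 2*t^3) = -10*g^4*t^2 + 20*g^4*t - 13*g^3*t^3 + 26*g^3*t^2 - 10*g^3*t + 20*g^3 + 8*g^2*t^3 - 15*g^2*t^2 + 22*g^2*t + 2*g*t^5 - 3*g*t^3 + 2*g*t^2 + t^4 - 2*t^3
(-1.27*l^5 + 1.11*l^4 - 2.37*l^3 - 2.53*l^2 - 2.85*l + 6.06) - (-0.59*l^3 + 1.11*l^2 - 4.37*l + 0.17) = -1.27*l^5 + 1.11*l^4 - 1.78*l^3 - 3.64*l^2 + 1.52*l + 5.89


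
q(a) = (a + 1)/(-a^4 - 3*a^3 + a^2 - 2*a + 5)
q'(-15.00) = 0.00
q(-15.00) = 0.00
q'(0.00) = 0.28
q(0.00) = 0.20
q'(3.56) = 0.01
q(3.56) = -0.02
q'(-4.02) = 0.20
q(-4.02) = 0.08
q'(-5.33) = 0.01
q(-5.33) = 0.01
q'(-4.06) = 0.17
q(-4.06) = 0.07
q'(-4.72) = 0.03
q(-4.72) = 0.03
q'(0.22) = 0.34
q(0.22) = 0.27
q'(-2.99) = 0.14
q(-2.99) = -0.10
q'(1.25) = 2.44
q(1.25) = -0.53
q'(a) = (a + 1)*(4*a^3 + 9*a^2 - 2*a + 2)/(-a^4 - 3*a^3 + a^2 - 2*a + 5)^2 + 1/(-a^4 - 3*a^3 + a^2 - 2*a + 5)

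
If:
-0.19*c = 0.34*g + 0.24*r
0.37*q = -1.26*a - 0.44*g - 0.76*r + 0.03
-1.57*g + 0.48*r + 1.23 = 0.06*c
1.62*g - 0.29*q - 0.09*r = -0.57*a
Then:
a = -0.804016602294158*r - 1.0457585231993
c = -1.94314501619288*r - 1.50485786254048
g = 0.379992803166607*r + 0.840949982007916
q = 0.232065095938734*r + 2.64226418148009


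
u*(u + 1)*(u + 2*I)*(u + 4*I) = u^4 + u^3 + 6*I*u^3 - 8*u^2 + 6*I*u^2 - 8*u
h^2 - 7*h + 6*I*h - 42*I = (h - 7)*(h + 6*I)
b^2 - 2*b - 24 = (b - 6)*(b + 4)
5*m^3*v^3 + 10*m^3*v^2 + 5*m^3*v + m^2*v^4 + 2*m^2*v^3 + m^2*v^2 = v*(5*m + v)*(m*v + m)^2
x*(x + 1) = x^2 + x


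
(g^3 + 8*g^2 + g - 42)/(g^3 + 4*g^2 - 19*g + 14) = (g + 3)/(g - 1)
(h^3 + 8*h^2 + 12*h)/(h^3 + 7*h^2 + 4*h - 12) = h/(h - 1)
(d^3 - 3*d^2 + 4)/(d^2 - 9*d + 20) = (d^3 - 3*d^2 + 4)/(d^2 - 9*d + 20)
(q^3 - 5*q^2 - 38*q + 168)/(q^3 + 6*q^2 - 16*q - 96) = (q - 7)/(q + 4)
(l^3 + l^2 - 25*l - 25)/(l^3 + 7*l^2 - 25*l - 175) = (l + 1)/(l + 7)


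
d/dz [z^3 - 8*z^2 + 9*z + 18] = 3*z^2 - 16*z + 9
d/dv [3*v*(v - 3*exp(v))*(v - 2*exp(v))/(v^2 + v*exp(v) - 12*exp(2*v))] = 3*(-6*v^2*exp(v) + v^2 + 8*v*exp(v) - 8*exp(2*v))/(v^2 + 8*v*exp(v) + 16*exp(2*v))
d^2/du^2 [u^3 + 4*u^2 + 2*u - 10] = 6*u + 8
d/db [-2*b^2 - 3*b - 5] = -4*b - 3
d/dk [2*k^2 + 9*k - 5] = 4*k + 9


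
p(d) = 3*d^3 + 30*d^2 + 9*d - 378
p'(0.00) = 9.00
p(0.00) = -378.00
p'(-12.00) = 585.00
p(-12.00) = -1350.00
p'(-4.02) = -86.76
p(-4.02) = -124.26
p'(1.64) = 131.61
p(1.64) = -269.32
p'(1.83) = 148.94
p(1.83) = -242.68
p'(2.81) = 248.66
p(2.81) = -49.26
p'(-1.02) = -42.84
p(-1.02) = -359.15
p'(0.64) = 51.09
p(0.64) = -359.17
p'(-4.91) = -68.63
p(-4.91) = -54.06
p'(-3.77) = -89.28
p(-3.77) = -146.29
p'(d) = 9*d^2 + 60*d + 9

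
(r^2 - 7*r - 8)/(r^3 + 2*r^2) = (r^2 - 7*r - 8)/(r^2*(r + 2))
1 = 1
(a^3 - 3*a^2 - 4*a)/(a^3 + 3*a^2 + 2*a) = (a - 4)/(a + 2)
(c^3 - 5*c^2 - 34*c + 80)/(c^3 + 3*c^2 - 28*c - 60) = (c^3 - 5*c^2 - 34*c + 80)/(c^3 + 3*c^2 - 28*c - 60)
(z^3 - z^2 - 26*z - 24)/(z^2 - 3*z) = (z^3 - z^2 - 26*z - 24)/(z*(z - 3))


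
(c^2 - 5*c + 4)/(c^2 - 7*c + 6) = (c - 4)/(c - 6)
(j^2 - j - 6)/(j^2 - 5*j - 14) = (j - 3)/(j - 7)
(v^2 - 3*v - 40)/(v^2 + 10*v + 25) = (v - 8)/(v + 5)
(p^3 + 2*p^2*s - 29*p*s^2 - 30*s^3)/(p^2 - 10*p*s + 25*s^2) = (p^2 + 7*p*s + 6*s^2)/(p - 5*s)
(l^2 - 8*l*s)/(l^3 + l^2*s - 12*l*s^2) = (l - 8*s)/(l^2 + l*s - 12*s^2)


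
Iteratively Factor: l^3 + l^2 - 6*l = (l)*(l^2 + l - 6) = l*(l + 3)*(l - 2)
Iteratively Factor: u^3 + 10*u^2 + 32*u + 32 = (u + 4)*(u^2 + 6*u + 8) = (u + 4)^2*(u + 2)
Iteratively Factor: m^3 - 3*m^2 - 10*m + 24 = (m - 4)*(m^2 + m - 6) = (m - 4)*(m - 2)*(m + 3)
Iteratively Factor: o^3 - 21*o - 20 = (o + 1)*(o^2 - o - 20) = (o - 5)*(o + 1)*(o + 4)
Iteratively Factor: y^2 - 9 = (y - 3)*(y + 3)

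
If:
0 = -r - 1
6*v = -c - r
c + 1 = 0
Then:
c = -1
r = -1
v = 1/3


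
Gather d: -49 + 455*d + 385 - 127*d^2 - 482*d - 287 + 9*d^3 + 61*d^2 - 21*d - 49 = 9*d^3 - 66*d^2 - 48*d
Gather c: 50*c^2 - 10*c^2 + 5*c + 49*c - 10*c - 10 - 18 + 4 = 40*c^2 + 44*c - 24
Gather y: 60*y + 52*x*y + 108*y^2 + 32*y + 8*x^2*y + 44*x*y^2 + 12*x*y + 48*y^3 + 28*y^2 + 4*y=48*y^3 + y^2*(44*x + 136) + y*(8*x^2 + 64*x + 96)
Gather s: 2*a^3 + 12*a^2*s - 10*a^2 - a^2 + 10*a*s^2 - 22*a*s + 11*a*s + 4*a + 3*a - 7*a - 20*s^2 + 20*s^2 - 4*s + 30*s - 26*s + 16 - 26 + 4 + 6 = 2*a^3 - 11*a^2 + 10*a*s^2 + s*(12*a^2 - 11*a)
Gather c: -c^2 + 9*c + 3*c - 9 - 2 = -c^2 + 12*c - 11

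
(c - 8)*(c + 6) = c^2 - 2*c - 48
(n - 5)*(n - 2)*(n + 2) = n^3 - 5*n^2 - 4*n + 20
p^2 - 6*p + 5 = (p - 5)*(p - 1)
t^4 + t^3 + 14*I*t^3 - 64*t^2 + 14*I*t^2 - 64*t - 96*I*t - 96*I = (t + 1)*(t + 4*I)^2*(t + 6*I)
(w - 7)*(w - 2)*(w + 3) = w^3 - 6*w^2 - 13*w + 42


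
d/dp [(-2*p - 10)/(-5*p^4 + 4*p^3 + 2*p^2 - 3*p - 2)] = 2*(-15*p^4 - 92*p^3 + 62*p^2 + 20*p - 13)/(25*p^8 - 40*p^7 - 4*p^6 + 46*p^5 - 28*p^3 + p^2 + 12*p + 4)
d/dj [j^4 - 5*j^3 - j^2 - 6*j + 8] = 4*j^3 - 15*j^2 - 2*j - 6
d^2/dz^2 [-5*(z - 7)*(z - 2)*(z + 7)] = 20 - 30*z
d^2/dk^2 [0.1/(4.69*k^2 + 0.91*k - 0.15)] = (-4.39922*k^2 - 0.85358*k + 0.1*(9.38*k + 0.91)*(18.76*k + 1.82) + 0.1407)/(4.69*k^2 + 0.91*k - 0.15)^3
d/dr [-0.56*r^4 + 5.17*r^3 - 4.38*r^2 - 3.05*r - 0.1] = -2.24*r^3 + 15.51*r^2 - 8.76*r - 3.05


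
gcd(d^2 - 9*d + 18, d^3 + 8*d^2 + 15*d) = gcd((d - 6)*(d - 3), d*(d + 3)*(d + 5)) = 1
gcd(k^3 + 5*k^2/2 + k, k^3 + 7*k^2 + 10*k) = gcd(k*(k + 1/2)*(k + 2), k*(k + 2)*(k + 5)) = k^2 + 2*k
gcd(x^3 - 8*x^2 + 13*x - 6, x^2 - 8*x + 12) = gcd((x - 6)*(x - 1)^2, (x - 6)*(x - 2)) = x - 6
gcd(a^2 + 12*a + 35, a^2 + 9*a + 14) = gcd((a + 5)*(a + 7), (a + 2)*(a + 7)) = a + 7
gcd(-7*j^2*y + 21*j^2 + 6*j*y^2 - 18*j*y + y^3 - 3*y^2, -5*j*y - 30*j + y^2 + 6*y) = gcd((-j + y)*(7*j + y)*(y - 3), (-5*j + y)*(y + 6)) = 1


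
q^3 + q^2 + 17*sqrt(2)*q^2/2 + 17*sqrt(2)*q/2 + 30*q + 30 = (q + 1)*(q + 5*sqrt(2)/2)*(q + 6*sqrt(2))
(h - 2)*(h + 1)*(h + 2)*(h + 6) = h^4 + 7*h^3 + 2*h^2 - 28*h - 24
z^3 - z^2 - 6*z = z*(z - 3)*(z + 2)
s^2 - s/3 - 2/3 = (s - 1)*(s + 2/3)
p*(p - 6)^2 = p^3 - 12*p^2 + 36*p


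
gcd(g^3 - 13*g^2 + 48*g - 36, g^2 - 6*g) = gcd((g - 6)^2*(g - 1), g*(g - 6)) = g - 6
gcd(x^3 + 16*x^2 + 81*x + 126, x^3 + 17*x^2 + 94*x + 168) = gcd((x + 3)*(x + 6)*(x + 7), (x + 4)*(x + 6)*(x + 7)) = x^2 + 13*x + 42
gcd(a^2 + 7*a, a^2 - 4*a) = a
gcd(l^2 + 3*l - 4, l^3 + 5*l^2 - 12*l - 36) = 1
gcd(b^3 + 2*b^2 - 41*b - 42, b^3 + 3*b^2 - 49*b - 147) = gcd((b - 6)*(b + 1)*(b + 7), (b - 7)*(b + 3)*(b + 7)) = b + 7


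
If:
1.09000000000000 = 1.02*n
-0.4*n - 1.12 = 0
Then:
No Solution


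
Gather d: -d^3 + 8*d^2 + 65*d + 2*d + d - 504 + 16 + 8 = -d^3 + 8*d^2 + 68*d - 480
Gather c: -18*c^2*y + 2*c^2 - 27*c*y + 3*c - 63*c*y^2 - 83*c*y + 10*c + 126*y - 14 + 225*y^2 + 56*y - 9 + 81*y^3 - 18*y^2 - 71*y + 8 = c^2*(2 - 18*y) + c*(-63*y^2 - 110*y + 13) + 81*y^3 + 207*y^2 + 111*y - 15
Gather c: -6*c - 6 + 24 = 18 - 6*c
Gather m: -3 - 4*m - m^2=-m^2 - 4*m - 3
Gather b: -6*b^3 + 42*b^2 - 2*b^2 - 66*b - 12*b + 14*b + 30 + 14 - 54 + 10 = -6*b^3 + 40*b^2 - 64*b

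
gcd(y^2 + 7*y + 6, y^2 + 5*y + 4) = y + 1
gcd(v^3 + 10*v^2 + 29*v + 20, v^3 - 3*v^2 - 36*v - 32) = v^2 + 5*v + 4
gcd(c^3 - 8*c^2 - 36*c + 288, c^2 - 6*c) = c - 6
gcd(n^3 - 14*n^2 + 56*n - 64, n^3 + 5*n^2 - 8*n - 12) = n - 2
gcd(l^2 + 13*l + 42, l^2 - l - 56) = l + 7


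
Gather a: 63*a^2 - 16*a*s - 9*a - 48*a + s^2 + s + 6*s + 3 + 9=63*a^2 + a*(-16*s - 57) + s^2 + 7*s + 12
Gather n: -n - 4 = -n - 4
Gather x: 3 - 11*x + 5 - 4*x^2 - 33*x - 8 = -4*x^2 - 44*x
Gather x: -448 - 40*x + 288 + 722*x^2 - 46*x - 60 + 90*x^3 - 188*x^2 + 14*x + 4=90*x^3 + 534*x^2 - 72*x - 216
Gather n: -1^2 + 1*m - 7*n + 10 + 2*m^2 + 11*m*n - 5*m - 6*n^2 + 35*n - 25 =2*m^2 - 4*m - 6*n^2 + n*(11*m + 28) - 16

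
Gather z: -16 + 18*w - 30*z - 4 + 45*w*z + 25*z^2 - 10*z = 18*w + 25*z^2 + z*(45*w - 40) - 20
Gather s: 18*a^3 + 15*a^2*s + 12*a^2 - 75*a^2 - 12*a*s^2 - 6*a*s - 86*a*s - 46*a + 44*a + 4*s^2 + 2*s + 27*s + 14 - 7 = 18*a^3 - 63*a^2 - 2*a + s^2*(4 - 12*a) + s*(15*a^2 - 92*a + 29) + 7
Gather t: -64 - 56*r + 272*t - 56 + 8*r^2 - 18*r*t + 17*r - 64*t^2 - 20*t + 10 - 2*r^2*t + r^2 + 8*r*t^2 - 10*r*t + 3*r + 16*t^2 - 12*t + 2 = 9*r^2 - 36*r + t^2*(8*r - 48) + t*(-2*r^2 - 28*r + 240) - 108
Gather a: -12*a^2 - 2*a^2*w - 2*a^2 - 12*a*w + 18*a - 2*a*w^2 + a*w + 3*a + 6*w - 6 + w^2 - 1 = a^2*(-2*w - 14) + a*(-2*w^2 - 11*w + 21) + w^2 + 6*w - 7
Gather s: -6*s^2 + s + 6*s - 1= -6*s^2 + 7*s - 1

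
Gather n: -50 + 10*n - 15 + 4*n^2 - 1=4*n^2 + 10*n - 66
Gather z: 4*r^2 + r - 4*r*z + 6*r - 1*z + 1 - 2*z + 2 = 4*r^2 + 7*r + z*(-4*r - 3) + 3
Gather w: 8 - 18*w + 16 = 24 - 18*w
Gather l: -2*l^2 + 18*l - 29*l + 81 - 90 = -2*l^2 - 11*l - 9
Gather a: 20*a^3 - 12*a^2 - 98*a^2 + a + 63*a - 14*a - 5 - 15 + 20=20*a^3 - 110*a^2 + 50*a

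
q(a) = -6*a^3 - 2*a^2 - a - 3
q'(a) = -18*a^2 - 4*a - 1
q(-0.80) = -0.41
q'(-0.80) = -9.32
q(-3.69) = 274.92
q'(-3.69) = -231.33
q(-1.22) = 6.14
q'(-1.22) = -22.91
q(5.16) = -885.74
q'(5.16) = -500.90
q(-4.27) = 431.93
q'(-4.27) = -312.11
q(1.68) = -38.77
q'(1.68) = -58.52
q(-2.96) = 138.04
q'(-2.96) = -146.87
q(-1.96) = 36.45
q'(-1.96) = -62.31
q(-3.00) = 144.00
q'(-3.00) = -151.00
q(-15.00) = 19812.00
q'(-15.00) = -3991.00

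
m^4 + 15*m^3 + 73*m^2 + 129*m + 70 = (m + 1)*(m + 2)*(m + 5)*(m + 7)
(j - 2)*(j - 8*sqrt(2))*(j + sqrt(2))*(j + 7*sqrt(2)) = j^4 - 2*j^3 - 114*j^2 - 112*sqrt(2)*j + 228*j + 224*sqrt(2)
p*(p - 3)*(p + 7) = p^3 + 4*p^2 - 21*p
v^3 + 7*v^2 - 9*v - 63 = (v - 3)*(v + 3)*(v + 7)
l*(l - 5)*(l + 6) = l^3 + l^2 - 30*l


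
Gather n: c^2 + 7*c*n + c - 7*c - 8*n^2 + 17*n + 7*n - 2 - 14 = c^2 - 6*c - 8*n^2 + n*(7*c + 24) - 16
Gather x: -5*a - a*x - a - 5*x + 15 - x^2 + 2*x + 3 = -6*a - x^2 + x*(-a - 3) + 18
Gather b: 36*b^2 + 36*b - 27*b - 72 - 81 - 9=36*b^2 + 9*b - 162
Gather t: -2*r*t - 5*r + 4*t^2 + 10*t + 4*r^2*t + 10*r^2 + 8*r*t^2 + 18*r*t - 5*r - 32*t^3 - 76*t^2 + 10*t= 10*r^2 - 10*r - 32*t^3 + t^2*(8*r - 72) + t*(4*r^2 + 16*r + 20)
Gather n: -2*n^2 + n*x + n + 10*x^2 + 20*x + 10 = -2*n^2 + n*(x + 1) + 10*x^2 + 20*x + 10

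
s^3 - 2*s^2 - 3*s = s*(s - 3)*(s + 1)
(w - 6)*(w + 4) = w^2 - 2*w - 24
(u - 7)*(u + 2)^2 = u^3 - 3*u^2 - 24*u - 28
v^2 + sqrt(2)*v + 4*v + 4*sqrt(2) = (v + 4)*(v + sqrt(2))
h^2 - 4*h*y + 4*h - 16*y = (h + 4)*(h - 4*y)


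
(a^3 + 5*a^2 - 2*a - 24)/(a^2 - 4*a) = (a^3 + 5*a^2 - 2*a - 24)/(a*(a - 4))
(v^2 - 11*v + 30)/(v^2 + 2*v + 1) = (v^2 - 11*v + 30)/(v^2 + 2*v + 1)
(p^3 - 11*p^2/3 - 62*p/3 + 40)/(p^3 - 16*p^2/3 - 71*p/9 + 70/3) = 3*(p + 4)/(3*p + 7)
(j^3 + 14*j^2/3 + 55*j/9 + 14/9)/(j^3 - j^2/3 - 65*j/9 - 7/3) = (j + 2)/(j - 3)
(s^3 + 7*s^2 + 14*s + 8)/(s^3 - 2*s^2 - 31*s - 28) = (s + 2)/(s - 7)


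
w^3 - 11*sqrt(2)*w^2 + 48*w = w*(w - 8*sqrt(2))*(w - 3*sqrt(2))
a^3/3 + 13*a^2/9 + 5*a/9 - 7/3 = (a/3 + 1)*(a - 1)*(a + 7/3)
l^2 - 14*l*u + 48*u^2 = (l - 8*u)*(l - 6*u)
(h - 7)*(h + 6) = h^2 - h - 42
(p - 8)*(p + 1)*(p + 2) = p^3 - 5*p^2 - 22*p - 16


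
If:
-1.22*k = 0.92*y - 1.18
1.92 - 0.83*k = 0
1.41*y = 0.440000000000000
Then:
No Solution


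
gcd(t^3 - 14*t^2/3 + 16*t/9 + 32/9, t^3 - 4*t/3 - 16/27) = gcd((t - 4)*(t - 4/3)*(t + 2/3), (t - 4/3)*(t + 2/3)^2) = t^2 - 2*t/3 - 8/9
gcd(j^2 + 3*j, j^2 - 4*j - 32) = 1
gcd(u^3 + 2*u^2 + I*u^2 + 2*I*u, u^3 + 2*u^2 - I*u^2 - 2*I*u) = u^2 + 2*u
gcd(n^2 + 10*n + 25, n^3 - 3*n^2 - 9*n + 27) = 1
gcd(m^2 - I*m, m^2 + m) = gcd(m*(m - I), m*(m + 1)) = m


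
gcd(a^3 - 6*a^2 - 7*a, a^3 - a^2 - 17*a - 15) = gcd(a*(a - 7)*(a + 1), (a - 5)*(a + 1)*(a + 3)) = a + 1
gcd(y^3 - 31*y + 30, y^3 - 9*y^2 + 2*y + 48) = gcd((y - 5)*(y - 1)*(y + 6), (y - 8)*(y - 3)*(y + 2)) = 1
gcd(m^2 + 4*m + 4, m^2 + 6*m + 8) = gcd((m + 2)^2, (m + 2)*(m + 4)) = m + 2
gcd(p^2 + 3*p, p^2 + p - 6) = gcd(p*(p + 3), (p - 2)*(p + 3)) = p + 3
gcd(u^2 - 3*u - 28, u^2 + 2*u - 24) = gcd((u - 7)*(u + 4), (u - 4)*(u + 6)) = 1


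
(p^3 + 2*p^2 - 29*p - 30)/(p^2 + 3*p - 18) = (p^2 - 4*p - 5)/(p - 3)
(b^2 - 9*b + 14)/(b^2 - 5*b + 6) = (b - 7)/(b - 3)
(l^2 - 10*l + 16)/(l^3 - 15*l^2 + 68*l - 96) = (l - 2)/(l^2 - 7*l + 12)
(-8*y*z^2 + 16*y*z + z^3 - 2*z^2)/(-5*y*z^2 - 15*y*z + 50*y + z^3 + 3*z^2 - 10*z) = z*(8*y - z)/(5*y*z + 25*y - z^2 - 5*z)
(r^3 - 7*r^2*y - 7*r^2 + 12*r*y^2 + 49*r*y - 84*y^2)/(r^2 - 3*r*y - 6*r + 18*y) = (r^2 - 4*r*y - 7*r + 28*y)/(r - 6)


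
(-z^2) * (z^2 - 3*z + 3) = -z^4 + 3*z^3 - 3*z^2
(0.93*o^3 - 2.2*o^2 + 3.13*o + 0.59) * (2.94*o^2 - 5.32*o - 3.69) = 2.7342*o^5 - 11.4156*o^4 + 17.4745*o^3 - 6.799*o^2 - 14.6885*o - 2.1771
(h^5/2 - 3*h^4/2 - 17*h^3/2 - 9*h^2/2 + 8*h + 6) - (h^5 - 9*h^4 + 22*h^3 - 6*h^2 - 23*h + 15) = -h^5/2 + 15*h^4/2 - 61*h^3/2 + 3*h^2/2 + 31*h - 9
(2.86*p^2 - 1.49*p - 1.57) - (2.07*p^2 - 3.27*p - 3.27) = 0.79*p^2 + 1.78*p + 1.7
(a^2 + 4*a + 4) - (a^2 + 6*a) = 4 - 2*a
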